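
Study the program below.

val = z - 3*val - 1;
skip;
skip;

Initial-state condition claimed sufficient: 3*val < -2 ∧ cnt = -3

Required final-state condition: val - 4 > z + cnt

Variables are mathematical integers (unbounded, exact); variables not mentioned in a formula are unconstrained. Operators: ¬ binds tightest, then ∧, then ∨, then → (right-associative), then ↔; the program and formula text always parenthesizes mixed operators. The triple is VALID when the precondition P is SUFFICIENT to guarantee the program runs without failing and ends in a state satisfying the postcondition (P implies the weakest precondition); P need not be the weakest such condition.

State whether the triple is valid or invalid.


Working backward. After the program, the postcondition val - 4 > z + cnt must hold; in canonical form it is val > cnt + z + 4.
Before skip: val > cnt + z + 4
Before skip: val > cnt + z + 4
Before val := z - 3*val - 1: cnt + 3*val < -5
The weakest precondition is cnt + 3*val < -5.
Check whether 3*val < -2 ∧ cnt = -3 implies it.
Every state satisfying the precondition satisfies the weakest precondition: the implication holds.
Answer: valid


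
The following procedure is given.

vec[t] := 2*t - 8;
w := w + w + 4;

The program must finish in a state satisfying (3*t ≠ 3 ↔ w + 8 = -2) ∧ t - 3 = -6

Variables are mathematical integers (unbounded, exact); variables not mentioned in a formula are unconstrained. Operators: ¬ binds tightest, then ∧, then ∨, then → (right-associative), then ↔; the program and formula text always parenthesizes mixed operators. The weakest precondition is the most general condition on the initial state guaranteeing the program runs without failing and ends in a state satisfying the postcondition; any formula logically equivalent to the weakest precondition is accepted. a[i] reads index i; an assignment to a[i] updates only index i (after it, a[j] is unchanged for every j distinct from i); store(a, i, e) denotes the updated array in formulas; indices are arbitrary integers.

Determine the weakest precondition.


Working backward. After the program, the postcondition (3*t ≠ 3 ↔ w + 8 = -2) ∧ t - 3 = -6 must hold; in canonical form it is (3*t ≠ 3 ↔ w = -10) ∧ t = -3.
Before w := w + w + 4: (3*t ≠ 3 ↔ 2*w = -14) ∧ t = -3
Before vec[t] := 2*t - 8: (3*t ≠ 3 ↔ 2*w = -14) ∧ t = -3
Answer: WP = (3*t ≠ 3 ↔ 2*w = -14) ∧ t = -3


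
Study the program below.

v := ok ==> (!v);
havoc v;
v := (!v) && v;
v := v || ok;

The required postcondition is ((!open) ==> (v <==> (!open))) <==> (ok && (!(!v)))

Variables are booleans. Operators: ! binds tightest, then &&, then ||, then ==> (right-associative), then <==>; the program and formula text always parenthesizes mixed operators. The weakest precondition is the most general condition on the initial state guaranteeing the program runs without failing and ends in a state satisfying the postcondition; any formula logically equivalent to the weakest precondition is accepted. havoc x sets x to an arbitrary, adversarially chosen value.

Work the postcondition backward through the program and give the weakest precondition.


Working backward. After the program, the postcondition ((!open) ==> (v <==> (!open))) <==> (ok && (!(!v))) must hold; in canonical form it is ((!open) ==> (v <==> (!open))) <==> (ok && v).
Before v := v || ok: ((!open) ==> ((v || ok) <==> (!open))) <==> (ok && (v || ok))
Before v := (!v) && v: ((!open) ==> (ok <==> (!open))) <==> ok
Before havoc v: ((!open) ==> (ok <==> (!open))) <==> ok
Before v := ok ==> (!v): ((!open) ==> (ok <==> (!open))) <==> ok
Answer: WP = ((!open) ==> (ok <==> (!open))) <==> ok


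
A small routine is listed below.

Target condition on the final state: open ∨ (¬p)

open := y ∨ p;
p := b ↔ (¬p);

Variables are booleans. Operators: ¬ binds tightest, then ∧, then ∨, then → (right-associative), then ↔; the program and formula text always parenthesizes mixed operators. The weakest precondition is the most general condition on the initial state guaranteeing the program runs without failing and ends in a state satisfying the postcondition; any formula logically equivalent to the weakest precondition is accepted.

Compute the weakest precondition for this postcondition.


Working backward. After the program, open ∨ (¬p) must hold.
Before p := b ↔ (¬p): open ∨ (¬(b ↔ (¬p)))
Before open := y ∨ p: y ∨ p ∨ (¬(b ↔ (¬p)))
Answer: WP = y ∨ p ∨ (¬(b ↔ (¬p)))


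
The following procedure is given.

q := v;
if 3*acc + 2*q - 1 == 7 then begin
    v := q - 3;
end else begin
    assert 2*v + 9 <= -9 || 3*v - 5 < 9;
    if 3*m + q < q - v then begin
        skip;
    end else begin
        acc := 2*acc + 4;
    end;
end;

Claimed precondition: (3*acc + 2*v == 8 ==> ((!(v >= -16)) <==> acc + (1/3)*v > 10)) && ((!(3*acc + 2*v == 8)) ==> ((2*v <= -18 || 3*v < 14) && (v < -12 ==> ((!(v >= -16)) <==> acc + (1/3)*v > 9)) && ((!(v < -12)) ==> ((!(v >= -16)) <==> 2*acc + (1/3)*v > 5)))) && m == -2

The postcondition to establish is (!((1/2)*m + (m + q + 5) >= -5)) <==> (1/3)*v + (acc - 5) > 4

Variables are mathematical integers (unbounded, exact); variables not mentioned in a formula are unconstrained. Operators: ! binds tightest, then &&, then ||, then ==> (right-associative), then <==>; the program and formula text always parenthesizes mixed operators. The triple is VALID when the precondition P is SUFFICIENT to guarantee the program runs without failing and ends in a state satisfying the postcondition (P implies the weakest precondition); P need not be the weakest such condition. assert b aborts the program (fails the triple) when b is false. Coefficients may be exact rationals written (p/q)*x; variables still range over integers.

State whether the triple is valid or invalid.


Working backward. After the program, the postcondition (!((1/2)*m + (m + q + 5) >= -5)) <==> (1/3)*v + (acc - 5) > 4 must hold; in canonical form it is (!((3/2)*m + q >= -10)) <==> acc + (1/3)*v > 9.
Then branch requires (!((3/2)*m + q >= -10)) <==> acc + (1/3)*q > 10; else branch requires (2*v <= -18 || 3*v < 14) && (3*m + v < 0 ==> ((!((3/2)*m + q >= -10)) <==> acc + (1/3)*v > 9)) && ((!(3*m + v < 0)) ==> ((!((3/2)*m + q >= -10)) <==> 2*acc + (1/3)*v > 5)).
Before the if: (3*acc + 2*q == 8 ==> ((!((3/2)*m + q >= -10)) <==> acc + (1/3)*q > 10)) && ((!(3*acc + 2*q == 8)) ==> ((2*v <= -18 || 3*v < 14) && (3*m + v < 0 ==> ((!((3/2)*m + q >= -10)) <==> acc + (1/3)*v > 9)) && ((!(3*m + v < 0)) ==> ((!((3/2)*m + q >= -10)) <==> 2*acc + (1/3)*v > 5))))
Before q := v: (3*acc + 2*v == 8 ==> ((!((3/2)*m + v >= -10)) <==> acc + (1/3)*v > 10)) && ((!(3*acc + 2*v == 8)) ==> ((2*v <= -18 || 3*v < 14) && (3*m + v < 0 ==> ((!((3/2)*m + v >= -10)) <==> acc + (1/3)*v > 9)) && ((!(3*m + v < 0)) ==> ((!((3/2)*m + v >= -10)) <==> 2*acc + (1/3)*v > 5))))
The weakest precondition is (3*acc + 2*v == 8 ==> ((!((3/2)*m + v >= -10)) <==> acc + (1/3)*v > 10)) && ((!(3*acc + 2*v == 8)) ==> ((2*v <= -18 || 3*v < 14) && (3*m + v < 0 ==> ((!((3/2)*m + v >= -10)) <==> acc + (1/3)*v > 9)) && ((!(3*m + v < 0)) ==> ((!((3/2)*m + v >= -10)) <==> 2*acc + (1/3)*v > 5)))).
Check whether (3*acc + 2*v == 8 ==> ((!(v >= -16)) <==> acc + (1/3)*v > 10)) && ((!(3*acc + 2*v == 8)) ==> ((2*v <= -18 || 3*v < 14) && (v < -12 ==> ((!(v >= -16)) <==> acc + (1/3)*v > 9)) && ((!(v < -12)) ==> ((!(v >= -16)) <==> 2*acc + (1/3)*v > 5)))) && m == -2 implies it.
Countermodel: at the initial state acc = 0, m = -2, v = -13, the precondition holds but the weakest precondition fails.
Answer: invalid


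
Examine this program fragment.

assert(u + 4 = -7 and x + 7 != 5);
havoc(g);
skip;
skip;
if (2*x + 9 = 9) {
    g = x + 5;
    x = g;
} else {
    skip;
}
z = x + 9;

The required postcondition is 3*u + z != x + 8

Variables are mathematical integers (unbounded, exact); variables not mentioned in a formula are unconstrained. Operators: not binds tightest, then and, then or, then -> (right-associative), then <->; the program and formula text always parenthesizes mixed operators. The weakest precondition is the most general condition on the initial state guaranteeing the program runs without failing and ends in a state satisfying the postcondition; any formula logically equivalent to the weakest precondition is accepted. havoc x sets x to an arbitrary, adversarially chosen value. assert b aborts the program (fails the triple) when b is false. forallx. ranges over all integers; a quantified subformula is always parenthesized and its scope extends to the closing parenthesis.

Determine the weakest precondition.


Working backward. After the program, 3*u + z != x + 8 must hold.
Before z := x + 9: 3*u != -1
Then branch requires 3*u != -1; else branch requires 3*u != -1.
Before the if: (2*x = 0 -> 3*u != -1) and ((not (2*x = 0)) -> 3*u != -1)
Before skip: (2*x = 0 -> 3*u != -1) and ((not (2*x = 0)) -> 3*u != -1)
Before skip: (2*x = 0 -> 3*u != -1) and ((not (2*x = 0)) -> 3*u != -1)
Before havoc g: (2*x = 0 -> 3*u != -1) and ((not (2*x = 0)) -> 3*u != -1)
Before assert u + 4 = -7 and x + 7 != 5: u = -11 and x != -2 and (2*x = 0 -> 3*u != -1) and ((not (2*x = 0)) -> 3*u != -1)
Answer: WP = u = -11 and x != -2 and (2*x = 0 -> 3*u != -1) and ((not (2*x = 0)) -> 3*u != -1)


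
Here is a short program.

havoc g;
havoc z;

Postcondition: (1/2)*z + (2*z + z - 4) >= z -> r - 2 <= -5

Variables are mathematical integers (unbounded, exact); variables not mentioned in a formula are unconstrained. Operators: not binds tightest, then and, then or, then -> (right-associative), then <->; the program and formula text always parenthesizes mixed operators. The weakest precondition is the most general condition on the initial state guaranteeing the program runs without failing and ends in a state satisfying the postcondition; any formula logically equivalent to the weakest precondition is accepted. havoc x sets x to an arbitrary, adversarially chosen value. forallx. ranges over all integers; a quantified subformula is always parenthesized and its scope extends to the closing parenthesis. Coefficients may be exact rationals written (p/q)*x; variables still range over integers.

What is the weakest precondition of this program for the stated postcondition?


Working backward. After the program, the postcondition (1/2)*z + (2*z + z - 4) >= z -> r - 2 <= -5 must hold; in canonical form it is (5/2)*z >= 4 -> r <= -3.
Before havoc z: forall z_1. ((5/2)*z_1 >= 4 -> r <= -3)
Before havoc g: forall z_1. ((5/2)*z_1 >= 4 -> r <= -3)
Answer: WP = forall z_1. ((5/2)*z_1 >= 4 -> r <= -3)


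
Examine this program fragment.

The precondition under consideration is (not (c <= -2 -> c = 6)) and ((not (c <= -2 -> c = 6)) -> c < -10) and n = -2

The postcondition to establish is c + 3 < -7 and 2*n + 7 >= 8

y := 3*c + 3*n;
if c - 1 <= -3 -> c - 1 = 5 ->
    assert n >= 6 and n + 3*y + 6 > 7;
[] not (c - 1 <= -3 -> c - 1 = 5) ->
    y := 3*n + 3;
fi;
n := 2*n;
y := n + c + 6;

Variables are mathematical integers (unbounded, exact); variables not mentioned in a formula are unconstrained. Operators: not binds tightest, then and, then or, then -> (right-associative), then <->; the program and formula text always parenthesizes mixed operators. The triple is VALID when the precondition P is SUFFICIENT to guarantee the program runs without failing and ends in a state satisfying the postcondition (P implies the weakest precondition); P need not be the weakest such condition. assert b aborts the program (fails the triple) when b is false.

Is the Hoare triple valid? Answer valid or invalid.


Working backward. After the program, the postcondition c + 3 < -7 and 2*n + 7 >= 8 must hold; in canonical form it is c < -10 and 2*n >= 1.
Before y := n + c + 6: c < -10 and 2*n >= 1
Before n := 2*n: c < -10 and 4*n >= 1
Then branch requires n >= 6 and n + 3*y > 1 and c < -10 and 4*n >= 1; else branch requires c < -10 and 4*n >= 1.
Before the if: ((c <= -2 -> c = 6) -> (n >= 6 and n + 3*y > 1 and c < -10 and 4*n >= 1)) and ((not (c <= -2 -> c = 6)) -> (c < -10 and 4*n >= 1))
Before y := 3*c + 3*n: ((c <= -2 -> c = 6) -> (n >= 6 and 9*c + 10*n > 1 and c < -10 and 4*n >= 1)) and ((not (c <= -2 -> c = 6)) -> (c < -10 and 4*n >= 1))
The weakest precondition is ((c <= -2 -> c = 6) -> (n >= 6 and 9*c + 10*n > 1 and c < -10 and 4*n >= 1)) and ((not (c <= -2 -> c = 6)) -> (c < -10 and 4*n >= 1)).
Check whether (not (c <= -2 -> c = 6)) and ((not (c <= -2 -> c = 6)) -> c < -10) and n = -2 implies it.
Countermodel: at the initial state c = -11, n = -2, the precondition holds but the weakest precondition fails.
Answer: invalid


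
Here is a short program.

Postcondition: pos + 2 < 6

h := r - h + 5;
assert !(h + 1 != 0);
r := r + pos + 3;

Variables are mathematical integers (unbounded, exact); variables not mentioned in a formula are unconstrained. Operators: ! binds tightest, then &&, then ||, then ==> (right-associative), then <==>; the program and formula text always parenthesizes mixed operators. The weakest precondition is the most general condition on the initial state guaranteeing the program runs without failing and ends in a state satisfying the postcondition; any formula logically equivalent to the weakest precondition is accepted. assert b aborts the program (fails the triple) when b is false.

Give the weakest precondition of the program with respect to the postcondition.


Working backward. After the program, the postcondition pos + 2 < 6 must hold; in canonical form it is pos < 4.
Before r := r + pos + 3: pos < 4
Before assert !(h + 1 != 0): (!(h != -1)) && pos < 4
Before h := r - h + 5: (!(r != h - 6)) && pos < 4
Answer: WP = (!(r != h - 6)) && pos < 4


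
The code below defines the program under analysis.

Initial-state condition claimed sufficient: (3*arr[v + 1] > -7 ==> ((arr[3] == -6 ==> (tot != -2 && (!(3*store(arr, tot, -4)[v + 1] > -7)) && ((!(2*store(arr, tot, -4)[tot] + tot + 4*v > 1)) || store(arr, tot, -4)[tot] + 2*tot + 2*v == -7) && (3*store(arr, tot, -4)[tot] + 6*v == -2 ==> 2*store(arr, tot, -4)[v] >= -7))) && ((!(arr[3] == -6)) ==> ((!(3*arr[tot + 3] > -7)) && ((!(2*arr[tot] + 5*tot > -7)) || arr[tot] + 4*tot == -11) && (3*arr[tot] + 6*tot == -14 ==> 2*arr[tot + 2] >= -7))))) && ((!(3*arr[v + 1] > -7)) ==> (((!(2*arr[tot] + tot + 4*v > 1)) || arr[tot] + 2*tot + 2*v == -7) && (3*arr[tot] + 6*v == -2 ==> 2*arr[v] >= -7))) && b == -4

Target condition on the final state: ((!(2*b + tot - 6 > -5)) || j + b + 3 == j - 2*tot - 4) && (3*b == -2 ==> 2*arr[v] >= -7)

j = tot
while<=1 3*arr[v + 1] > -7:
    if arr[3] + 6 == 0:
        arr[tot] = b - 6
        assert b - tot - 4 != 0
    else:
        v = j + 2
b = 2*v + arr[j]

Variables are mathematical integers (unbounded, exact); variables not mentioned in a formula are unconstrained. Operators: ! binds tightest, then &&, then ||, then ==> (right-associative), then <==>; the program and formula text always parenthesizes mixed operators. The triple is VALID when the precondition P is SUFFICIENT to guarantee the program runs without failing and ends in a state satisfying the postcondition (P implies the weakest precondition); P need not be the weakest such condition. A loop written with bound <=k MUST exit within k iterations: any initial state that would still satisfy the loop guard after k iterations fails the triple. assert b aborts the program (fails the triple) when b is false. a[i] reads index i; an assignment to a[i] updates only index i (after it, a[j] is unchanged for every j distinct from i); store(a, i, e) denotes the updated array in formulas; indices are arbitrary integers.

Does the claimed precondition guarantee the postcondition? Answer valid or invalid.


Working backward. After the program, the postcondition ((!(2*b + tot - 6 > -5)) || j + b + 3 == j - 2*tot - 4) && (3*b == -2 ==> 2*arr[v] >= -7) must hold; in canonical form it is ((!(2*b + tot > 1)) || b + 2*tot == -7) && (3*b == -2 ==> 2*arr[v] >= -7).
Before b := 2*v + arr[j]: ((!(2*arr[j] + tot + 4*v > 1)) || arr[j] + 2*tot + 2*v == -7) && (3*arr[j] + 6*v == -2 ==> 2*arr[v] >= -7)
Before the loop (bound <=1), unroll the exhaustion recursion (WP_0 = exit-now case; WP_j = one more guarded iteration, up to j = 1):
  WP_0: (!(3*arr[v + 1] > -7)) && ((!(2*arr[j] + tot + 4*v > 1)) || arr[j] + 2*tot + 2*v == -7) && (3*arr[j] + 6*v == -2 ==> 2*arr[v] >= -7)
  WP_1: (3*arr[v + 1] > -7 ==> ((arr[3] == -6 ==> (b != tot + 4 && (!(3*store(arr, tot, b - 6)[v + 1] > -7)) && ((!(2*store(arr, tot, b - 6)[j] + tot + 4*v > 1)) || store(arr, tot, b - 6)[j] + 2*tot + 2*v == -7) && (3*store(arr, tot, b - 6)[j] + 6*v == -2 ==> 2*store(arr, tot, b - 6)[v] >= -7))) && ((!(arr[3] == -6)) ==> ((!(3*arr[j + 3] > -7)) && ((!(2*arr[j] + 4*j + tot > -7)) || arr[j] + 2*j + 2*tot == -11) && (3*arr[j] + 6*j == -14 ==> 2*arr[j + 2] >= -7))))) && ((!(3*arr[v + 1] > -7)) ==> (((!(2*arr[j] + tot + 4*v > 1)) || arr[j] + 2*tot + 2*v == -7) && (3*arr[j] + 6*v == -2 ==> 2*arr[v] >= -7)))
So before the loop: (3*arr[v + 1] > -7 ==> ((arr[3] == -6 ==> (b != tot + 4 && (!(3*store(arr, tot, b - 6)[v + 1] > -7)) && ((!(2*store(arr, tot, b - 6)[j] + tot + 4*v > 1)) || store(arr, tot, b - 6)[j] + 2*tot + 2*v == -7) && (3*store(arr, tot, b - 6)[j] + 6*v == -2 ==> 2*store(arr, tot, b - 6)[v] >= -7))) && ((!(arr[3] == -6)) ==> ((!(3*arr[j + 3] > -7)) && ((!(2*arr[j] + 4*j + tot > -7)) || arr[j] + 2*j + 2*tot == -11) && (3*arr[j] + 6*j == -14 ==> 2*arr[j + 2] >= -7))))) && ((!(3*arr[v + 1] > -7)) ==> (((!(2*arr[j] + tot + 4*v > 1)) || arr[j] + 2*tot + 2*v == -7) && (3*arr[j] + 6*v == -2 ==> 2*arr[v] >= -7)))
Before j := tot: (3*arr[v + 1] > -7 ==> ((arr[3] == -6 ==> (b != tot + 4 && (!(3*store(arr, tot, b - 6)[v + 1] > -7)) && ((!(2*store(arr, tot, b - 6)[tot] + tot + 4*v > 1)) || store(arr, tot, b - 6)[tot] + 2*tot + 2*v == -7) && (3*store(arr, tot, b - 6)[tot] + 6*v == -2 ==> 2*store(arr, tot, b - 6)[v] >= -7))) && ((!(arr[3] == -6)) ==> ((!(3*arr[tot + 3] > -7)) && ((!(2*arr[tot] + 5*tot > -7)) || arr[tot] + 4*tot == -11) && (3*arr[tot] + 6*tot == -14 ==> 2*arr[tot + 2] >= -7))))) && ((!(3*arr[v + 1] > -7)) ==> (((!(2*arr[tot] + tot + 4*v > 1)) || arr[tot] + 2*tot + 2*v == -7) && (3*arr[tot] + 6*v == -2 ==> 2*arr[v] >= -7)))
The weakest precondition is (3*arr[v + 1] > -7 ==> ((arr[3] == -6 ==> (b != tot + 4 && (!(3*store(arr, tot, b - 6)[v + 1] > -7)) && ((!(2*store(arr, tot, b - 6)[tot] + tot + 4*v > 1)) || store(arr, tot, b - 6)[tot] + 2*tot + 2*v == -7) && (3*store(arr, tot, b - 6)[tot] + 6*v == -2 ==> 2*store(arr, tot, b - 6)[v] >= -7))) && ((!(arr[3] == -6)) ==> ((!(3*arr[tot + 3] > -7)) && ((!(2*arr[tot] + 5*tot > -7)) || arr[tot] + 4*tot == -11) && (3*arr[tot] + 6*tot == -14 ==> 2*arr[tot + 2] >= -7))))) && ((!(3*arr[v + 1] > -7)) ==> (((!(2*arr[tot] + tot + 4*v > 1)) || arr[tot] + 2*tot + 2*v == -7) && (3*arr[tot] + 6*v == -2 ==> 2*arr[v] >= -7))).
Check whether (3*arr[v + 1] > -7 ==> ((arr[3] == -6 ==> (tot != -2 && (!(3*store(arr, tot, -4)[v + 1] > -7)) && ((!(2*store(arr, tot, -4)[tot] + tot + 4*v > 1)) || store(arr, tot, -4)[tot] + 2*tot + 2*v == -7) && (3*store(arr, tot, -4)[tot] + 6*v == -2 ==> 2*store(arr, tot, -4)[v] >= -7))) && ((!(arr[3] == -6)) ==> ((!(3*arr[tot + 3] > -7)) && ((!(2*arr[tot] + 5*tot > -7)) || arr[tot] + 4*tot == -11) && (3*arr[tot] + 6*tot == -14 ==> 2*arr[tot + 2] >= -7))))) && ((!(3*arr[v + 1] > -7)) ==> (((!(2*arr[tot] + tot + 4*v > 1)) || arr[tot] + 2*tot + 2*v == -7) && (3*arr[tot] + 6*v == -2 ==> 2*arr[v] >= -7))) && b == -4 implies it.
Countermodel: at the initial state arr = {[-9] = 2, [-8] = 0, [-6] = 2, [-5] = 2, [3] = -6, elsewhere 2}, b = -4, tot = -8, v = -9, the precondition holds but the weakest precondition fails.
Answer: invalid


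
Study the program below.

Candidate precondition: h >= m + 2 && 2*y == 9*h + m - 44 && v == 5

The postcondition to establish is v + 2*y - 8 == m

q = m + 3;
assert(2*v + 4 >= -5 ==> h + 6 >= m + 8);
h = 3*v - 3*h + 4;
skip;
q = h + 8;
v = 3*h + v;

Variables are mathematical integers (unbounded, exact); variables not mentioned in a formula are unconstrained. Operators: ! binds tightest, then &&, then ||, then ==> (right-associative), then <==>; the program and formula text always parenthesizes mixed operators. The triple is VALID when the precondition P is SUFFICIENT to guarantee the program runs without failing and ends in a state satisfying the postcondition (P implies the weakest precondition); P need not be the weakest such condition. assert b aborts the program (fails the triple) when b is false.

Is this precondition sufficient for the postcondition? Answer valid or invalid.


Working backward. After the program, the postcondition v + 2*y - 8 == m must hold; in canonical form it is v + 2*y == m + 8.
Before v := 3*h + v: 3*h + v + 2*y == m + 8
Before q := h + 8: 3*h + v + 2*y == m + 8
Before skip: 3*h + v + 2*y == m + 8
Before h := 3*v - 3*h + 4: 10*v + 2*y == 9*h + m - 4
Before assert 2*v + 4 >= -5 ==> h + 6 >= m + 8: (2*v >= -9 ==> h >= m + 2) && 10*v + 2*y == 9*h + m - 4
Before q := m + 3: (2*v >= -9 ==> h >= m + 2) && 10*v + 2*y == 9*h + m - 4
The weakest precondition is (2*v >= -9 ==> h >= m + 2) && 10*v + 2*y == 9*h + m - 4.
Check whether h >= m + 2 && 2*y == 9*h + m - 44 && v == 5 implies it.
Countermodel: at the initial state h = 5, m = 3, v = 5, y = 2, the precondition holds but the weakest precondition fails.
Answer: invalid


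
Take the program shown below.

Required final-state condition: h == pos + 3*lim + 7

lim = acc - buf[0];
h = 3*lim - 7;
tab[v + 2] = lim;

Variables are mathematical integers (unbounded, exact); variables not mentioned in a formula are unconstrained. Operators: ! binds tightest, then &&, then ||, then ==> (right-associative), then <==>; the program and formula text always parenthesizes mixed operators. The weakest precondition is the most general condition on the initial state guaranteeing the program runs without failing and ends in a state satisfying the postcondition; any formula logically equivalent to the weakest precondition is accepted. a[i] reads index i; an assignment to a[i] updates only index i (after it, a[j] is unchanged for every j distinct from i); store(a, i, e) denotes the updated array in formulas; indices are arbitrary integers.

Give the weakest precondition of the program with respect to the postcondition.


Working backward. After the program, the postcondition h == pos + 3*lim + 7 must hold; in canonical form it is h == 3*lim + pos + 7.
Before tab[v + 2] := lim: h == 3*lim + pos + 7
Before h := 3*lim - 7: pos == -14
Before lim := acc - buf[0]: pos == -14
Answer: WP = pos == -14


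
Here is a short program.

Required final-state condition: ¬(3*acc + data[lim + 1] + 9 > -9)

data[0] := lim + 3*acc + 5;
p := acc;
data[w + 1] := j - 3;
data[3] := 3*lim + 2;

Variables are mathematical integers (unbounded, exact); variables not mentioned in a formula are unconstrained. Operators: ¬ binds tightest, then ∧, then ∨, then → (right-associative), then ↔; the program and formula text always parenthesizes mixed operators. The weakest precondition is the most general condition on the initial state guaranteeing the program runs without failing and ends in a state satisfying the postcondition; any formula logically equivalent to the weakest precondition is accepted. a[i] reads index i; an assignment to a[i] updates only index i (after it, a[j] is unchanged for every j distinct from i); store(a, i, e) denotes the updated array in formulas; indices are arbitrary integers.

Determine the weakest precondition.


Working backward. After the program, the postcondition ¬(3*acc + data[lim + 1] + 9 > -9) must hold; in canonical form it is ¬(data[lim + 1] + 3*acc > -18).
Before data[3] := 3*lim + 2: ¬(store(data, 3, 3*lim + 2)[lim + 1] + 3*acc > -18)
Before data[w + 1] := j - 3: ¬(store(store(data, w + 1, j - 3), 3, 3*lim + 2)[lim + 1] + 3*acc > -18)
Before p := acc: ¬(store(store(data, w + 1, j - 3), 3, 3*lim + 2)[lim + 1] + 3*acc > -18)
Before data[0] := lim + 3*acc + 5: ¬(store(store(store(data, 0, 3*acc + lim + 5), w + 1, j - 3), 3, 3*lim + 2)[lim + 1] + 3*acc > -18)
Answer: WP = ¬(store(store(store(data, 0, 3*acc + lim + 5), w + 1, j - 3), 3, 3*lim + 2)[lim + 1] + 3*acc > -18)


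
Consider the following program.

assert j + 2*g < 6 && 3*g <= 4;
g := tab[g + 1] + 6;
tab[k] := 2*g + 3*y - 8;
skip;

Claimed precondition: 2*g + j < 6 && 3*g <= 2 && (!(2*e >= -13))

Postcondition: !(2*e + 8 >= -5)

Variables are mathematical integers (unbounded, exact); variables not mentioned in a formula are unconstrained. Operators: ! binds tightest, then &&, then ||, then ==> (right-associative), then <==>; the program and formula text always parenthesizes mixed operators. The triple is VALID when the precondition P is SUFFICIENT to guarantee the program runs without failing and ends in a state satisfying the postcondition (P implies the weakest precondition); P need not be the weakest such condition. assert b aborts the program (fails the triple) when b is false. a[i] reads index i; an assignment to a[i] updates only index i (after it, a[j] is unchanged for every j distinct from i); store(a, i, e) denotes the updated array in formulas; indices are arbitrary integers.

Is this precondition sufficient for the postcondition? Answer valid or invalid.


Working backward. After the program, the postcondition !(2*e + 8 >= -5) must hold; in canonical form it is !(2*e >= -13).
Before skip: !(2*e >= -13)
Before tab[k] := 2*g + 3*y - 8: !(2*e >= -13)
Before g := tab[g + 1] + 6: !(2*e >= -13)
Before assert j + 2*g < 6 && 3*g <= 4: 2*g + j < 6 && 3*g <= 4 && (!(2*e >= -13))
The weakest precondition is 2*g + j < 6 && 3*g <= 4 && (!(2*e >= -13)).
Check whether 2*g + j < 6 && 3*g <= 2 && (!(2*e >= -13)) implies it.
Every state satisfying the precondition satisfies the weakest precondition: the implication holds.
Answer: valid


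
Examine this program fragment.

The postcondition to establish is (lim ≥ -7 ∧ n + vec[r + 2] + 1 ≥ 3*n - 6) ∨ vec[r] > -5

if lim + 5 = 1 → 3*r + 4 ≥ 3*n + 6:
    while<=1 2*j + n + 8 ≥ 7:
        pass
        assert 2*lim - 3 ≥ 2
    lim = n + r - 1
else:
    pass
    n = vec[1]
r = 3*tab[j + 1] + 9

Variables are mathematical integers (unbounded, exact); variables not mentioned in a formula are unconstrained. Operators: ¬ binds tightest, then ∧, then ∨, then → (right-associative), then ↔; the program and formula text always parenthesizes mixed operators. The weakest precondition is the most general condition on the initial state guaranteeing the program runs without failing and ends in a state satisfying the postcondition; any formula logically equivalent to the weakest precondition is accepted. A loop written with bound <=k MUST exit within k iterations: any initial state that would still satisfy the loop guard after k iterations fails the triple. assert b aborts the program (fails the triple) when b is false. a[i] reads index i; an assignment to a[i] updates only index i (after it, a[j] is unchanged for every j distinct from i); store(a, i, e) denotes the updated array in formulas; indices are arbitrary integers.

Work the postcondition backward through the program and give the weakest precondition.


Working backward. After the program, the postcondition (lim ≥ -7 ∧ n + vec[r + 2] + 1 ≥ 3*n - 6) ∨ vec[r] > -5 must hold; in canonical form it is (lim ≥ -7 ∧ vec[r + 2] ≥ 2*n - 7) ∨ vec[r] > -5.
Before r := 3*tab[j + 1] + 9: (lim ≥ -7 ∧ vec[3*tab[j + 1] + 11] ≥ 2*n - 7) ∨ vec[3*tab[j + 1] + 9] > -5
Then branch requires (2*j + n ≥ -1 → (2*lim ≥ 5 ∧ (¬(2*j + n ≥ -1)) ∧ ((n + r ≥ -6 ∧ vec[3*tab[j + 1] + 11] ≥ 2*n - 7) ∨ vec[3*tab[j + 1] + 9] > -5))) ∧ ((¬(2*j + n ≥ -1)) → ((n + r ≥ -6 ∧ vec[3*tab[j + 1] + 11] ≥ 2*n - 7) ∨ vec[3*tab[j + 1] + 9] > -5)); else branch requires (lim ≥ -7 ∧ vec[3*tab[j + 1] + 11] ≥ 2*vec[1] - 7) ∨ vec[3*tab[j + 1] + 9] > -5.
Before the if: ((lim = -4 → 3*r ≥ 3*n + 2) → ((2*j + n ≥ -1 → (2*lim ≥ 5 ∧ (¬(2*j + n ≥ -1)) ∧ ((n + r ≥ -6 ∧ vec[3*tab[j + 1] + 11] ≥ 2*n - 7) ∨ vec[3*tab[j + 1] + 9] > -5))) ∧ ((¬(2*j + n ≥ -1)) → ((n + r ≥ -6 ∧ vec[3*tab[j + 1] + 11] ≥ 2*n - 7) ∨ vec[3*tab[j + 1] + 9] > -5)))) ∧ ((¬(lim = -4 → 3*r ≥ 3*n + 2)) → ((lim ≥ -7 ∧ vec[3*tab[j + 1] + 11] ≥ 2*vec[1] - 7) ∨ vec[3*tab[j + 1] + 9] > -5))
Answer: WP = ((lim = -4 → 3*r ≥ 3*n + 2) → ((2*j + n ≥ -1 → (2*lim ≥ 5 ∧ (¬(2*j + n ≥ -1)) ∧ ((n + r ≥ -6 ∧ vec[3*tab[j + 1] + 11] ≥ 2*n - 7) ∨ vec[3*tab[j + 1] + 9] > -5))) ∧ ((¬(2*j + n ≥ -1)) → ((n + r ≥ -6 ∧ vec[3*tab[j + 1] + 11] ≥ 2*n - 7) ∨ vec[3*tab[j + 1] + 9] > -5)))) ∧ ((¬(lim = -4 → 3*r ≥ 3*n + 2)) → ((lim ≥ -7 ∧ vec[3*tab[j + 1] + 11] ≥ 2*vec[1] - 7) ∨ vec[3*tab[j + 1] + 9] > -5))


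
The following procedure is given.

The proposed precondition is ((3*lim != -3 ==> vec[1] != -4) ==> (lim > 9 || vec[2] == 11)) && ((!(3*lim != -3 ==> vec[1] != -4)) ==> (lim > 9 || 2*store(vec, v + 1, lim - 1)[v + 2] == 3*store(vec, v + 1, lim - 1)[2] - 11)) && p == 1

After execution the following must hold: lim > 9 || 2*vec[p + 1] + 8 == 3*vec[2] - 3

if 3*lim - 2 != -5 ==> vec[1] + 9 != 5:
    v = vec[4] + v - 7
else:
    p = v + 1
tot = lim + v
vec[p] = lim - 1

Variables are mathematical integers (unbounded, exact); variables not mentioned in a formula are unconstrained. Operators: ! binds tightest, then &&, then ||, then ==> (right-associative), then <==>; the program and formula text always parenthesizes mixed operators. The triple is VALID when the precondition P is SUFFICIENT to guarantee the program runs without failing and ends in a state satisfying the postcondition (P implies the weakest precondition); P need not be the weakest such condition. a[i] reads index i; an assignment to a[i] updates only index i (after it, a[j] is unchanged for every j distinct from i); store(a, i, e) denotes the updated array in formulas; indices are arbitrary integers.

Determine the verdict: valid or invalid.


Working backward. After the program, the postcondition lim > 9 || 2*vec[p + 1] + 8 == 3*vec[2] - 3 must hold; in canonical form it is lim > 9 || 2*vec[p + 1] == 3*vec[2] - 11.
Before vec[p] := lim - 1: lim > 9 || 2*store(vec, p, lim - 1)[p + 1] == 3*store(vec, p, lim - 1)[2] - 11
Before tot := lim + v: lim > 9 || 2*store(vec, p, lim - 1)[p + 1] == 3*store(vec, p, lim - 1)[2] - 11
Then branch requires lim > 9 || 2*store(vec, p, lim - 1)[p + 1] == 3*store(vec, p, lim - 1)[2] - 11; else branch requires lim > 9 || 2*store(vec, v + 1, lim - 1)[v + 2] == 3*store(vec, v + 1, lim - 1)[2] - 11.
Before the if: ((3*lim != -3 ==> vec[1] != -4) ==> (lim > 9 || 2*store(vec, p, lim - 1)[p + 1] == 3*store(vec, p, lim - 1)[2] - 11)) && ((!(3*lim != -3 ==> vec[1] != -4)) ==> (lim > 9 || 2*store(vec, v + 1, lim - 1)[v + 2] == 3*store(vec, v + 1, lim - 1)[2] - 11))
The weakest precondition is ((3*lim != -3 ==> vec[1] != -4) ==> (lim > 9 || 2*store(vec, p, lim - 1)[p + 1] == 3*store(vec, p, lim - 1)[2] - 11)) && ((!(3*lim != -3 ==> vec[1] != -4)) ==> (lim > 9 || 2*store(vec, v + 1, lim - 1)[v + 2] == 3*store(vec, v + 1, lim - 1)[2] - 11)).
Check whether ((3*lim != -3 ==> vec[1] != -4) ==> (lim > 9 || vec[2] == 11)) && ((!(3*lim != -3 ==> vec[1] != -4)) ==> (lim > 9 || 2*store(vec, v + 1, lim - 1)[v + 2] == 3*store(vec, v + 1, lim - 1)[2] - 11)) && p == 1 implies it.
Every state satisfying the precondition satisfies the weakest precondition: the implication holds.
Answer: valid


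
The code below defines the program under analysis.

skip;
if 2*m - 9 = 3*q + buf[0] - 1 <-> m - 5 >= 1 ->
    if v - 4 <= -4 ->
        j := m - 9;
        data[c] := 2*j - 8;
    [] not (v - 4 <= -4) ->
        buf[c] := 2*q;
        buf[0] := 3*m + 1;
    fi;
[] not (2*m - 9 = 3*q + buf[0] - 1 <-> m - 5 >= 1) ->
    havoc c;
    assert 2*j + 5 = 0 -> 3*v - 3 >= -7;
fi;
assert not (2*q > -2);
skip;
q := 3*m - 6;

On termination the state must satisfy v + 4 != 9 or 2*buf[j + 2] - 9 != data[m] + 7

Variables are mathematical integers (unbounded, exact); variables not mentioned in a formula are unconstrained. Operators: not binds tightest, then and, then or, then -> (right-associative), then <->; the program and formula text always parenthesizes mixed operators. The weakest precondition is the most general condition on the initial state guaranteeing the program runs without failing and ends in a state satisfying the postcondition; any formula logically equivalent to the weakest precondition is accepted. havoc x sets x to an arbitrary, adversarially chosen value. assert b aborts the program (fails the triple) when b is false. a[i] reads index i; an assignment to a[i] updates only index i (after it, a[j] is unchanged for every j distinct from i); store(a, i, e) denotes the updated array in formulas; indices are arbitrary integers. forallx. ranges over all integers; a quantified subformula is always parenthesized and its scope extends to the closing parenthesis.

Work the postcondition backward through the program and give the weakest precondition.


Working backward. After the program, the postcondition v + 4 != 9 or 2*buf[j + 2] - 9 != data[m] + 7 must hold; in canonical form it is v != 5 or 2*buf[j + 2] != data[m] + 16.
Before q := 3*m - 6: v != 5 or 2*buf[j + 2] != data[m] + 16
Before skip: v != 5 or 2*buf[j + 2] != data[m] + 16
Before assert not (2*q > -2): (not (2*q > -2)) and (v != 5 or 2*buf[j + 2] != data[m] + 16)
Then branch requires (v <= 0 -> ((not (2*q > -2)) and (v != 5 or 2*buf[m - 7] != store(data, c, 2*m - 26)[m] + 16))) and ((not (v <= 0)) -> ((not (2*q > -2)) and (v != 5 or 2*store(store(buf, c, 2*q), 0, 3*m + 1)[j + 2] != data[m] + 16))); else branch requires (2*j = -5 -> 3*v >= -4) and (not (2*q > -2)) and (v != 5 or 2*buf[j + 2] != data[m] + 16).
Before the if: ((2*m = buf[0] + 3*q + 8 <-> m >= 6) -> ((v <= 0 -> ((not (2*q > -2)) and (v != 5 or 2*buf[m - 7] != store(data, c, 2*m - 26)[m] + 16))) and ((not (v <= 0)) -> ((not (2*q > -2)) and (v != 5 or 2*store(store(buf, c, 2*q), 0, 3*m + 1)[j + 2] != data[m] + 16))))) and ((not (2*m = buf[0] + 3*q + 8 <-> m >= 6)) -> ((2*j = -5 -> 3*v >= -4) and (not (2*q > -2)) and (v != 5 or 2*buf[j + 2] != data[m] + 16)))
Before skip: ((2*m = buf[0] + 3*q + 8 <-> m >= 6) -> ((v <= 0 -> ((not (2*q > -2)) and (v != 5 or 2*buf[m - 7] != store(data, c, 2*m - 26)[m] + 16))) and ((not (v <= 0)) -> ((not (2*q > -2)) and (v != 5 or 2*store(store(buf, c, 2*q), 0, 3*m + 1)[j + 2] != data[m] + 16))))) and ((not (2*m = buf[0] + 3*q + 8 <-> m >= 6)) -> ((2*j = -5 -> 3*v >= -4) and (not (2*q > -2)) and (v != 5 or 2*buf[j + 2] != data[m] + 16)))
Answer: WP = ((2*m = buf[0] + 3*q + 8 <-> m >= 6) -> ((v <= 0 -> ((not (2*q > -2)) and (v != 5 or 2*buf[m - 7] != store(data, c, 2*m - 26)[m] + 16))) and ((not (v <= 0)) -> ((not (2*q > -2)) and (v != 5 or 2*store(store(buf, c, 2*q), 0, 3*m + 1)[j + 2] != data[m] + 16))))) and ((not (2*m = buf[0] + 3*q + 8 <-> m >= 6)) -> ((2*j = -5 -> 3*v >= -4) and (not (2*q > -2)) and (v != 5 or 2*buf[j + 2] != data[m] + 16)))


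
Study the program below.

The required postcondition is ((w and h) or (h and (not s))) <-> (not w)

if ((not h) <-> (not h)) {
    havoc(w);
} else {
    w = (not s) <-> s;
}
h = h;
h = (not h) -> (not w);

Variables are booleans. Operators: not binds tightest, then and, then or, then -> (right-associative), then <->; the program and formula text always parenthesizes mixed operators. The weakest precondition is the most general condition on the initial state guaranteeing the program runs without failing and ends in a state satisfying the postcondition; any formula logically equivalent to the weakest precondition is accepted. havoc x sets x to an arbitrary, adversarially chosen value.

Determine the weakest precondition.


Working backward. After the program, ((w and h) or (h and (not s))) <-> (not w) must hold.
Before h := (not h) -> (not w): ((w and ((not h) -> (not w))) or (((not h) -> (not w)) and (not s))) <-> (not w)
Before h := h: ((w and ((not h) -> (not w))) or (((not h) -> (not w)) and (not s))) <-> (not w)
Then branch requires (not (h or (h and (not s)))) and (not s); else branch requires ((((not s) <-> s) and ((not h) -> (not ((not s) <-> s)))) or (((not h) -> (not ((not s) <-> s))) and (not s))) <-> (not ((not s) <-> s)).
Before the if: (not (h or (h and (not s)))) and (not s)
Answer: WP = (not (h or (h and (not s)))) and (not s)


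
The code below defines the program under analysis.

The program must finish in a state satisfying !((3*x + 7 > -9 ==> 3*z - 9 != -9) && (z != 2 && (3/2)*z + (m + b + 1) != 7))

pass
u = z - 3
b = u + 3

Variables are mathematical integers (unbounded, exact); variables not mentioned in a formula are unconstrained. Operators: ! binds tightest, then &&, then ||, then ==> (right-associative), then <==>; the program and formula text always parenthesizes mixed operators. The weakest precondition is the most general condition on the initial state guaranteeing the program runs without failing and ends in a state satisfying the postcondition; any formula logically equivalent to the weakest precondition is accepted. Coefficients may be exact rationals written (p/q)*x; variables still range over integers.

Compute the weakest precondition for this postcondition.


Working backward. After the program, the postcondition !((3*x + 7 > -9 ==> 3*z - 9 != -9) && (z != 2 && (3/2)*z + (m + b + 1) != 7)) must hold; in canonical form it is !((3*x > -16 ==> 3*z != 0) && z != 2 && b + m + (3/2)*z != 6).
Before b := u + 3: !((3*x > -16 ==> 3*z != 0) && z != 2 && m + u + (3/2)*z != 3)
Before u := z - 3: !((3*x > -16 ==> 3*z != 0) && z != 2 && m + (5/2)*z != 6)
Before skip: !((3*x > -16 ==> 3*z != 0) && z != 2 && m + (5/2)*z != 6)
Answer: WP = !((3*x > -16 ==> 3*z != 0) && z != 2 && m + (5/2)*z != 6)


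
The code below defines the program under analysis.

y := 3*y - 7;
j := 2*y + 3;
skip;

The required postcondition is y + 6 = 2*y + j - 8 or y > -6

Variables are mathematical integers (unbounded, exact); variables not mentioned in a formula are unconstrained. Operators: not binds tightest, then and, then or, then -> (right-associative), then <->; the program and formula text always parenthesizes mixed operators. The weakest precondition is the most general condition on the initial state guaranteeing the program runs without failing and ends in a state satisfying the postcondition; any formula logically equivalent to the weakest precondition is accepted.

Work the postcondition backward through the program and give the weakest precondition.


Working backward. After the program, the postcondition y + 6 = 2*y + j - 8 or y > -6 must hold; in canonical form it is j + y = 14 or y > -6.
Before skip: j + y = 14 or y > -6
Before j := 2*y + 3: 3*y = 11 or y > -6
Before y := 3*y - 7: 9*y = 32 or 3*y > 1
Answer: WP = 9*y = 32 or 3*y > 1


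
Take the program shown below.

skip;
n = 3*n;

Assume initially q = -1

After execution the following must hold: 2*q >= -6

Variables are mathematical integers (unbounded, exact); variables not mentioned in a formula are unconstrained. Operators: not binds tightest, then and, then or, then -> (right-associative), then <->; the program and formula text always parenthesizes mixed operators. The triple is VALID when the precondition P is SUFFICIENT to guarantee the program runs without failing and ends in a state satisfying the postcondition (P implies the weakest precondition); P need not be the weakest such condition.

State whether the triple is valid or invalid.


Working backward. After the program, 2*q >= -6 must hold.
Before n := 3*n: 2*q >= -6
Before skip: 2*q >= -6
The weakest precondition is 2*q >= -6.
Check whether q = -1 implies it.
Every state satisfying the precondition satisfies the weakest precondition: the implication holds.
Answer: valid


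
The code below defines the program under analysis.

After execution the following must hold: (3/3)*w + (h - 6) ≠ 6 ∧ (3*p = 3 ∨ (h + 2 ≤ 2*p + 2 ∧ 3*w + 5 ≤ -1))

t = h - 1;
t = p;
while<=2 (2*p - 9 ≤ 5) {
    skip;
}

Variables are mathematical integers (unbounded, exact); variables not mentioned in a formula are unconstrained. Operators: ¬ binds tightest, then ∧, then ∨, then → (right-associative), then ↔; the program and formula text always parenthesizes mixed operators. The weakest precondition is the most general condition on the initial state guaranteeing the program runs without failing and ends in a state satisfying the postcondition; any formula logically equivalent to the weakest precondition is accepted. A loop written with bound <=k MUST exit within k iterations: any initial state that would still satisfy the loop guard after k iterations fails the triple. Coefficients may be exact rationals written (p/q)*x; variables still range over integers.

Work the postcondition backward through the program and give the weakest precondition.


Working backward. After the program, the postcondition (3/3)*w + (h - 6) ≠ 6 ∧ (3*p = 3 ∨ (h + 2 ≤ 2*p + 2 ∧ 3*w + 5 ≤ -1)) must hold; in canonical form it is h + w ≠ 12 ∧ (3*p = 3 ∨ (h ≤ 2*p ∧ 3*w ≤ -6)).
Before the loop (bound <=2), unroll the exhaustion recursion (WP_0 = exit-now case; WP_j = one more guarded iteration, up to j = 2):
  WP_0: (¬(2*p ≤ 14)) ∧ h + w ≠ 12 ∧ (3*p = 3 ∨ (h ≤ 2*p ∧ 3*w ≤ -6))
  WP_1: (2*p ≤ 14 → ((¬(2*p ≤ 14)) ∧ h + w ≠ 12 ∧ (3*p = 3 ∨ (h ≤ 2*p ∧ 3*w ≤ -6)))) ∧ ((¬(2*p ≤ 14)) → (h + w ≠ 12 ∧ (3*p = 3 ∨ (h ≤ 2*p ∧ 3*w ≤ -6))))
  WP_2: (2*p ≤ 14 → ((2*p ≤ 14 → ((¬(2*p ≤ 14)) ∧ h + w ≠ 12 ∧ (3*p = 3 ∨ (h ≤ 2*p ∧ 3*w ≤ -6)))) ∧ ((¬(2*p ≤ 14)) → (h + w ≠ 12 ∧ (3*p = 3 ∨ (h ≤ 2*p ∧ 3*w ≤ -6)))))) ∧ ((¬(2*p ≤ 14)) → (h + w ≠ 12 ∧ (3*p = 3 ∨ (h ≤ 2*p ∧ 3*w ≤ -6))))
So before the loop: (2*p ≤ 14 → ((2*p ≤ 14 → ((¬(2*p ≤ 14)) ∧ h + w ≠ 12 ∧ (3*p = 3 ∨ (h ≤ 2*p ∧ 3*w ≤ -6)))) ∧ ((¬(2*p ≤ 14)) → (h + w ≠ 12 ∧ (3*p = 3 ∨ (h ≤ 2*p ∧ 3*w ≤ -6)))))) ∧ ((¬(2*p ≤ 14)) → (h + w ≠ 12 ∧ (3*p = 3 ∨ (h ≤ 2*p ∧ 3*w ≤ -6))))
Before t := p: (2*p ≤ 14 → ((2*p ≤ 14 → ((¬(2*p ≤ 14)) ∧ h + w ≠ 12 ∧ (3*p = 3 ∨ (h ≤ 2*p ∧ 3*w ≤ -6)))) ∧ ((¬(2*p ≤ 14)) → (h + w ≠ 12 ∧ (3*p = 3 ∨ (h ≤ 2*p ∧ 3*w ≤ -6)))))) ∧ ((¬(2*p ≤ 14)) → (h + w ≠ 12 ∧ (3*p = 3 ∨ (h ≤ 2*p ∧ 3*w ≤ -6))))
Before t := h - 1: (2*p ≤ 14 → ((2*p ≤ 14 → ((¬(2*p ≤ 14)) ∧ h + w ≠ 12 ∧ (3*p = 3 ∨ (h ≤ 2*p ∧ 3*w ≤ -6)))) ∧ ((¬(2*p ≤ 14)) → (h + w ≠ 12 ∧ (3*p = 3 ∨ (h ≤ 2*p ∧ 3*w ≤ -6)))))) ∧ ((¬(2*p ≤ 14)) → (h + w ≠ 12 ∧ (3*p = 3 ∨ (h ≤ 2*p ∧ 3*w ≤ -6))))
Answer: WP = (2*p ≤ 14 → ((2*p ≤ 14 → ((¬(2*p ≤ 14)) ∧ h + w ≠ 12 ∧ (3*p = 3 ∨ (h ≤ 2*p ∧ 3*w ≤ -6)))) ∧ ((¬(2*p ≤ 14)) → (h + w ≠ 12 ∧ (3*p = 3 ∨ (h ≤ 2*p ∧ 3*w ≤ -6)))))) ∧ ((¬(2*p ≤ 14)) → (h + w ≠ 12 ∧ (3*p = 3 ∨ (h ≤ 2*p ∧ 3*w ≤ -6))))
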